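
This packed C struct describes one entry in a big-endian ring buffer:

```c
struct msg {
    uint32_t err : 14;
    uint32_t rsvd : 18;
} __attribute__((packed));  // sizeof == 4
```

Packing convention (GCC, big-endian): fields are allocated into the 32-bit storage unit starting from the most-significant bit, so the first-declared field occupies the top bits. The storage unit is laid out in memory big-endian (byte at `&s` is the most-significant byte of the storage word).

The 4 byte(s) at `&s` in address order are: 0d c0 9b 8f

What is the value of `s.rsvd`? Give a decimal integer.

39823

[0]=0x0d [1]=0xc0 [2]=0x9b [3]=0x8f (big-endian) → word 0x0dc09b8f
err [18+:14] = (word>>18) & 0x3fff = 880
rsvd [0+:18] = (word>>0) & 0x3ffff = 39823  ←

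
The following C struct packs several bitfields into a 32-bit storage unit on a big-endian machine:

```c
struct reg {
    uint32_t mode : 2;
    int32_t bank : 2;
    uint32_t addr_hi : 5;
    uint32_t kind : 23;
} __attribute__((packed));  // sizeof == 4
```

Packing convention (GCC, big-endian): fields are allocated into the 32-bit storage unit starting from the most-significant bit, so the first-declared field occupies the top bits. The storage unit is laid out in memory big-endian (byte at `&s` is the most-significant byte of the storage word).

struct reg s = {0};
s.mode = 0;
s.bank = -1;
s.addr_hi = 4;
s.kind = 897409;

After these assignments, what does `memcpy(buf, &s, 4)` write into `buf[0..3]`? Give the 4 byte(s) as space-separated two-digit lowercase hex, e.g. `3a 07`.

32 0d b1 81

mode:2 = 0 → 0x0 << 30 → word 0x00000000
bank:2 = -1 → 0x3 << 28 → word 0x30000000
addr_hi:5 = 4 → 0x4 << 23 → word 0x32000000
kind:23 = 897409 → 0xdb181 << 0 → word 0x320db181
word = 0x320db181 → big-endian bytes:
  [0]=0x32  [1]=0x0d  [2]=0xb1  [3]=0x81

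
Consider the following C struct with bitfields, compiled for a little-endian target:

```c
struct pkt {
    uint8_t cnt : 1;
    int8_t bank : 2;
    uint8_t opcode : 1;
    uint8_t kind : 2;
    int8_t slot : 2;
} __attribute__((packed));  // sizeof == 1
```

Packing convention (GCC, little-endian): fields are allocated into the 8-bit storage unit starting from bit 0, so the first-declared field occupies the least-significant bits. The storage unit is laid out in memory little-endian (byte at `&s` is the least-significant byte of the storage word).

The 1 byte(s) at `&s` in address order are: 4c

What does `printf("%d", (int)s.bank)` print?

-2

[0]=0x4c (little-endian) → word 0x4c
cnt [0+:1] = (word>>0) & 0x1 = 0
bank [1+:2] = (word>>1) & 0x3 = 2  ←
opcode [3+:1] = (word>>3) & 0x1 = 1
kind [4+:2] = (word>>4) & 0x3 = 0
slot [6+:2] = (word>>6) & 0x3 = 1
bank signed 2b, MSB=1: 2 - 4 = -2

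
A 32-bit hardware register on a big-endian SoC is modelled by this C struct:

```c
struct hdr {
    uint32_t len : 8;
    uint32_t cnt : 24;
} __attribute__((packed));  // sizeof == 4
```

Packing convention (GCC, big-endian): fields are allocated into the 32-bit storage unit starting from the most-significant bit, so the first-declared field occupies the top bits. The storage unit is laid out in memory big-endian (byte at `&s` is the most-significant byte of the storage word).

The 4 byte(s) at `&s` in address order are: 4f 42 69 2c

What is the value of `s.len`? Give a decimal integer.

79

[0]=0x4f [1]=0x42 [2]=0x69 [3]=0x2c (big-endian) → word 0x4f42692c
len:8 @ bit 24 → (0x4f42692c>>24)&0xff = 0x4f  ←
cnt:24 @ bit 0 → (0x4f42692c>>0)&0xffffff = 0x42692c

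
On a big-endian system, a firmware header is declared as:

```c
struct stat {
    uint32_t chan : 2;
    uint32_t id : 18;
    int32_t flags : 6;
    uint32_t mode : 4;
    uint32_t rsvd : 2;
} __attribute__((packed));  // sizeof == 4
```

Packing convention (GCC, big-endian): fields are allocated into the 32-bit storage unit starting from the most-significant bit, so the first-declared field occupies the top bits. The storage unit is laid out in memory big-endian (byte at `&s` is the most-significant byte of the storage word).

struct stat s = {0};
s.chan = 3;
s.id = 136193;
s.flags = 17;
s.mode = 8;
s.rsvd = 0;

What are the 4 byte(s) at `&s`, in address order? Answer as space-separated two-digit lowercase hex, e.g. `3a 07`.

chan:2 = 3 → 0x3 << 30 → word 0xc0000000
id:18 = 136193 → 0x21401 << 12 → word 0xe1401000
flags:6 = 17 → 0x11 << 6 → word 0xe1401440
mode:4 = 8 → 0x8 << 2 → word 0xe1401460
rsvd:2 = 0 → 0x0 << 0 → word 0xe1401460
word = 0xe1401460 → big-endian bytes:
  [0]=0xe1  [1]=0x40  [2]=0x14  [3]=0x60

e1 40 14 60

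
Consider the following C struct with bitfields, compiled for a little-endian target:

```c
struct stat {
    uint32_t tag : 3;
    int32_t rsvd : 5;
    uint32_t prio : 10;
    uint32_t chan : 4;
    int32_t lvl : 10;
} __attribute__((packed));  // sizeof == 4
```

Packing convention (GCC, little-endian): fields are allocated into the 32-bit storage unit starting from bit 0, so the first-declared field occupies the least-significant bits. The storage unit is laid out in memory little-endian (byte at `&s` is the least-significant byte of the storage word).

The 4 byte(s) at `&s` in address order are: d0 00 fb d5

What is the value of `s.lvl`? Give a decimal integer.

[0]=0xd0 [1]=0x00 [2]=0xfb [3]=0xd5 (little-endian) → word 0xd5fb00d0
tag:3 @ bit 0 → (0xd5fb00d0>>0)&0x7 = 0x0
rsvd:5 @ bit 3 → (0xd5fb00d0>>3)&0x1f = 0x1a
prio:10 @ bit 8 → (0xd5fb00d0>>8)&0x3ff = 0x300
chan:4 @ bit 18 → (0xd5fb00d0>>18)&0xf = 0xe
lvl:10 @ bit 22 → (0xd5fb00d0>>22)&0x3ff = 0x357  ←
lvl signed 10b, MSB=1: 855 - 1024 = -169

-169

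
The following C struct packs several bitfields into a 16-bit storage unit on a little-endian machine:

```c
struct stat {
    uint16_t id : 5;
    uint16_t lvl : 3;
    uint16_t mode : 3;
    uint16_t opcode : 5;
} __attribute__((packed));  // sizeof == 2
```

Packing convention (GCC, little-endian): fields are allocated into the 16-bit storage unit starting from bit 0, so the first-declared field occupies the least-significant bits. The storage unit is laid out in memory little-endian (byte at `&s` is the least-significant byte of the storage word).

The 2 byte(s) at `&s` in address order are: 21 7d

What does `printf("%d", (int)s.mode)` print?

5

[0]=0x21 [1]=0x7d (little-endian) → word 0x7d21
id:5 @ bit 0 → (0x7d21>>0)&0x1f = 0x1
lvl:3 @ bit 5 → (0x7d21>>5)&0x7 = 0x1
mode:3 @ bit 8 → (0x7d21>>8)&0x7 = 0x5  ←
opcode:5 @ bit 11 → (0x7d21>>11)&0x1f = 0xf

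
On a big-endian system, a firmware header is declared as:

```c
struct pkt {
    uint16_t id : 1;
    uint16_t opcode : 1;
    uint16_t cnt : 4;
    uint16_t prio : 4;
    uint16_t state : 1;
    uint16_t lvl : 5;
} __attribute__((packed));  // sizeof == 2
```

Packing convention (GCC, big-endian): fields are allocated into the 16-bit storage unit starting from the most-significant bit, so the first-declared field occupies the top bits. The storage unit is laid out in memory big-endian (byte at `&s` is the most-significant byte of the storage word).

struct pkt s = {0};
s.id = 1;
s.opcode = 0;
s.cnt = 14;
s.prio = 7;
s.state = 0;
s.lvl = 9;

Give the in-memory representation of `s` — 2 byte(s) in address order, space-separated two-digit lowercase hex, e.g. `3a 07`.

[15+:1] id=1 & 0x1 = 0x1; word=0x8000
[14+:1] opcode=0 & 0x1 = 0x0; word=0x8000
[10+:4] cnt=14 & 0xf = 0xe; word=0xb800
[6+:4] prio=7 & 0xf = 0x7; word=0xb9c0
[5+:1] state=0 & 0x1 = 0x0; word=0xb9c0
[0+:5] lvl=9 & 0x1f = 0x9; word=0xb9c9
word = 0xb9c9 → big-endian bytes:
  [0]=0xb9  [1]=0xc9

b9 c9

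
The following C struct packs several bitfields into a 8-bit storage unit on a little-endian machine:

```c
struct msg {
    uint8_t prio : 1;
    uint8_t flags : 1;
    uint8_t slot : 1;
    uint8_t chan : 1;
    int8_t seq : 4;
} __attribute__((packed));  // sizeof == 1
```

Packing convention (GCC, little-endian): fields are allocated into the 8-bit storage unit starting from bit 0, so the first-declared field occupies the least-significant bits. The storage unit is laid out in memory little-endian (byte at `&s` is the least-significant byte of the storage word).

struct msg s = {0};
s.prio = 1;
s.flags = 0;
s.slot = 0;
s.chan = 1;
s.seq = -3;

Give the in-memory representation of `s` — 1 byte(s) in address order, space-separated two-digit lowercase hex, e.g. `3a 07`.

d9

[0+:1] prio=1 & 0x1 = 0x1; word=0x01
[1+:1] flags=0 & 0x1 = 0x0; word=0x01
[2+:1] slot=0 & 0x1 = 0x0; word=0x01
[3+:1] chan=1 & 0x1 = 0x1; word=0x09
[4+:4] seq=-3 & 0xf = 0xd; word=0xd9
word = 0xd9 → little-endian bytes:
  [0]=0xd9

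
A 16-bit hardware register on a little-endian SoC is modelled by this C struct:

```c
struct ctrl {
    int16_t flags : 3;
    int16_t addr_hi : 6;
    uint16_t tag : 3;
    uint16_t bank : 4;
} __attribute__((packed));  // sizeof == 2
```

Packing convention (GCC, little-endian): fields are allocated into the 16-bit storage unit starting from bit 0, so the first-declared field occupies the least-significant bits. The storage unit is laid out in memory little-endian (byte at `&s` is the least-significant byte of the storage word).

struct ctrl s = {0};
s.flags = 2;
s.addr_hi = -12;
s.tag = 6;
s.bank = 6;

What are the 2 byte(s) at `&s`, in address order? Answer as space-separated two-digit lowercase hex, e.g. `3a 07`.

a2 6d

flags (3b) val=2 bits=0x2 at bit 0: 0x0002
addr_hi (6b) val=-12 bits=0x34 at bit 3: 0x01a2
tag (3b) val=6 bits=0x6 at bit 9: 0x0da2
bank (4b) val=6 bits=0x6 at bit 12: 0x6da2
word = 0x6da2 → little-endian bytes:
  [0]=0xa2  [1]=0x6d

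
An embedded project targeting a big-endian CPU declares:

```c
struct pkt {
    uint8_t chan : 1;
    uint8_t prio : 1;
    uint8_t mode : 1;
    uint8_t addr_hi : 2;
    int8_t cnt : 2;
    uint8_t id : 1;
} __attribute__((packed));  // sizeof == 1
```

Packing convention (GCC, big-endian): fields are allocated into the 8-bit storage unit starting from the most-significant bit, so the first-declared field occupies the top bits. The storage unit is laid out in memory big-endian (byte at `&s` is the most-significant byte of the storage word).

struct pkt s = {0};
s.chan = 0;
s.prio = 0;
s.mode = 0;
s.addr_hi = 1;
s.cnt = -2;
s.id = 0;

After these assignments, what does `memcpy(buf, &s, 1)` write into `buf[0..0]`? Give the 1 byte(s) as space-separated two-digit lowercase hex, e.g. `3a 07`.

chan (1b) val=0 bits=0x0 at bit 7: 0x00
prio (1b) val=0 bits=0x0 at bit 6: 0x00
mode (1b) val=0 bits=0x0 at bit 5: 0x00
addr_hi (2b) val=1 bits=0x1 at bit 3: 0x08
cnt (2b) val=-2 bits=0x2 at bit 1: 0x0c
id (1b) val=0 bits=0x0 at bit 0: 0x0c
word = 0x0c → big-endian bytes:
  [0]=0x0c

0c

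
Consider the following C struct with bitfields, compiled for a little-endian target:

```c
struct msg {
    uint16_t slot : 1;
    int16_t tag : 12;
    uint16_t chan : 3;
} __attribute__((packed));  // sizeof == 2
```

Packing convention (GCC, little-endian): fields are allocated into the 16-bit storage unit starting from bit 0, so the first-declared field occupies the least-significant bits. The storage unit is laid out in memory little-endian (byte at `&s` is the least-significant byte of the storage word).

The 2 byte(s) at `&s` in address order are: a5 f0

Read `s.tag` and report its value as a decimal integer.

[0]=0xa5 [1]=0xf0 (little-endian) → word 0xf0a5
slot [0+:1] = (word>>0) & 0x1 = 1
tag [1+:12] = (word>>1) & 0xfff = 2130  ←
chan [13+:3] = (word>>13) & 0x7 = 7
tag signed 12b, MSB=1: 2130 - 4096 = -1966

-1966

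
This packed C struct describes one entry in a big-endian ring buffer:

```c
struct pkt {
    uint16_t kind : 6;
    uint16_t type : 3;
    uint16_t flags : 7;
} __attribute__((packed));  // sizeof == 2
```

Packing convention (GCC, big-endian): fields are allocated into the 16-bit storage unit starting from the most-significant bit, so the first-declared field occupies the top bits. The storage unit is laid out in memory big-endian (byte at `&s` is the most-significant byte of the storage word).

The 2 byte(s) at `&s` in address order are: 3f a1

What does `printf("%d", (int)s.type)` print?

7

[0]=0x3f [1]=0xa1 (big-endian) → word 0x3fa1
kind:6 @ bit 10 → (0x3fa1>>10)&0x3f = 0xf
type:3 @ bit 7 → (0x3fa1>>7)&0x7 = 0x7  ←
flags:7 @ bit 0 → (0x3fa1>>0)&0x7f = 0x21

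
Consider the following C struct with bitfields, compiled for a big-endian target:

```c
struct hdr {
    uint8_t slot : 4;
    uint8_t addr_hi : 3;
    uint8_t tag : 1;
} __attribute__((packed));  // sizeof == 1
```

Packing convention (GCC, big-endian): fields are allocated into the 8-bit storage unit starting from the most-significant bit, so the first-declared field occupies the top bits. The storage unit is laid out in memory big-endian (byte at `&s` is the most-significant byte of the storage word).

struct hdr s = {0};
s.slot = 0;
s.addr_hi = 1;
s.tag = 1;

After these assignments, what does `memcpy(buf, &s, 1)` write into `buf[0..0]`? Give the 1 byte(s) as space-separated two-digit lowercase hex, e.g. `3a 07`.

[4+:4] slot=0 & 0xf = 0x0; word=0x00
[1+:3] addr_hi=1 & 0x7 = 0x1; word=0x02
[0+:1] tag=1 & 0x1 = 0x1; word=0x03
word = 0x03 → big-endian bytes:
  [0]=0x03

03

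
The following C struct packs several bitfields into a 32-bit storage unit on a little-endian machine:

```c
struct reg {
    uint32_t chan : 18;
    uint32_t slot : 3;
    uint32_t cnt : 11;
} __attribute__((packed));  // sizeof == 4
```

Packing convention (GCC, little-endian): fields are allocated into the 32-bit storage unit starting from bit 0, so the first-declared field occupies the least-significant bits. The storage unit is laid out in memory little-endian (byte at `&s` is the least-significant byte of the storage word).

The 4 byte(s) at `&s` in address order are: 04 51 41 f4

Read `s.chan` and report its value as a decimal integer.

86276

[0]=0x04 [1]=0x51 [2]=0x41 [3]=0xf4 (little-endian) → word 0xf4415104
chan:18 @ bit 0 → (0xf4415104>>0)&0x3ffff = 0x15104  ←
slot:3 @ bit 18 → (0xf4415104>>18)&0x7 = 0x0
cnt:11 @ bit 21 → (0xf4415104>>21)&0x7ff = 0x7a2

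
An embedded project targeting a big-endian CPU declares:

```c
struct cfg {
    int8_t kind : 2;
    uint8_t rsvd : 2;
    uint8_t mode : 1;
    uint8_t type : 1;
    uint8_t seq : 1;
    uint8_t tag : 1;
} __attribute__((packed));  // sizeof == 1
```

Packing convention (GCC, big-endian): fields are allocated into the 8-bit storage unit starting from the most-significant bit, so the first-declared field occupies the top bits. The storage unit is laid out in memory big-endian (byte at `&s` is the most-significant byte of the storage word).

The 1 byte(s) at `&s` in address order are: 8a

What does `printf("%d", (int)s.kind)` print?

[0]=0x8a (big-endian) → word 0x8a
kind [6+:2] = (word>>6) & 0x3 = 2  ←
rsvd [4+:2] = (word>>4) & 0x3 = 0
mode [3+:1] = (word>>3) & 0x1 = 1
type [2+:1] = (word>>2) & 0x1 = 0
seq [1+:1] = (word>>1) & 0x1 = 1
tag [0+:1] = (word>>0) & 0x1 = 0
kind signed 2b, MSB=1: 2 - 4 = -2

-2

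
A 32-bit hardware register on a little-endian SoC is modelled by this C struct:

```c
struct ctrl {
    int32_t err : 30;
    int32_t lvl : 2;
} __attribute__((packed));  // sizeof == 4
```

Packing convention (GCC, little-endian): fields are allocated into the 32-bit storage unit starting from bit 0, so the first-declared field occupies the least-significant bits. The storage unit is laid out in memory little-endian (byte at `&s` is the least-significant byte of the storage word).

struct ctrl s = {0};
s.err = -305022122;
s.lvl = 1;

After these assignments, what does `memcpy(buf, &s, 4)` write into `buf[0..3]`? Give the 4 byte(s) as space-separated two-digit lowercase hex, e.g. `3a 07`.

err:30 = -305022122 → 0x2dd1bb56 << 0 → word 0x2dd1bb56
lvl:2 = 1 → 0x1 << 30 → word 0x6dd1bb56
word = 0x6dd1bb56 → little-endian bytes:
  [0]=0x56  [1]=0xbb  [2]=0xd1  [3]=0x6d

56 bb d1 6d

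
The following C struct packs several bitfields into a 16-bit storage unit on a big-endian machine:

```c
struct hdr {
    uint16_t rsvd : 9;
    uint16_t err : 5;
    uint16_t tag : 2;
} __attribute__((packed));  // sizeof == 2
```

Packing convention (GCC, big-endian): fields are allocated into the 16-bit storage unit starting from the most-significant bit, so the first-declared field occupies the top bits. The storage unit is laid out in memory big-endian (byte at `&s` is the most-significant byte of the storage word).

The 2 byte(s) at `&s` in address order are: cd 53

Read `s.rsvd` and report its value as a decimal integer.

[0]=0xcd [1]=0x53 (big-endian) → word 0xcd53
rsvd [7+:9] = (word>>7) & 0x1ff = 410  ←
err [2+:5] = (word>>2) & 0x1f = 20
tag [0+:2] = (word>>0) & 0x3 = 3

410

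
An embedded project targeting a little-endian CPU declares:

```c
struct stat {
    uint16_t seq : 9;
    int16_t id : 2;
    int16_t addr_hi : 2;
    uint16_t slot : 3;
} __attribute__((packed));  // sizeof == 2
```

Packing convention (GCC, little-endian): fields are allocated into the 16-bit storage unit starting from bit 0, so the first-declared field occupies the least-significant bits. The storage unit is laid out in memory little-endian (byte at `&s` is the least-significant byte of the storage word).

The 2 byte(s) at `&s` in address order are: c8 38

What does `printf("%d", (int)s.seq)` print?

200

[0]=0xc8 [1]=0x38 (little-endian) → word 0x38c8
seq:9 @ bit 0 → (0x38c8>>0)&0x1ff = 0xc8  ←
id:2 @ bit 9 → (0x38c8>>9)&0x3 = 0x0
addr_hi:2 @ bit 11 → (0x38c8>>11)&0x3 = 0x3
slot:3 @ bit 13 → (0x38c8>>13)&0x7 = 0x1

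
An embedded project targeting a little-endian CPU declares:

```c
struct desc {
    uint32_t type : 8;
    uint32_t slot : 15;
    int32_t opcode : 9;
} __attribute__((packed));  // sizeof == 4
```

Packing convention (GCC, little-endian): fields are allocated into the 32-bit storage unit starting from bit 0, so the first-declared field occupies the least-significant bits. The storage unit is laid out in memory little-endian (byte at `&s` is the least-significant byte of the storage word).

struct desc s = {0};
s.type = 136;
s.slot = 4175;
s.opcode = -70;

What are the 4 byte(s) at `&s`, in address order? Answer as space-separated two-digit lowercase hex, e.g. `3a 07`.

type (8b) val=136 bits=0x88 at bit 0: 0x00000088
slot (15b) val=4175 bits=0x104f at bit 8: 0x00104f88
opcode (9b) val=-70 bits=0x1ba at bit 23: 0xdd104f88
word = 0xdd104f88 → little-endian bytes:
  [0]=0x88  [1]=0x4f  [2]=0x10  [3]=0xdd

88 4f 10 dd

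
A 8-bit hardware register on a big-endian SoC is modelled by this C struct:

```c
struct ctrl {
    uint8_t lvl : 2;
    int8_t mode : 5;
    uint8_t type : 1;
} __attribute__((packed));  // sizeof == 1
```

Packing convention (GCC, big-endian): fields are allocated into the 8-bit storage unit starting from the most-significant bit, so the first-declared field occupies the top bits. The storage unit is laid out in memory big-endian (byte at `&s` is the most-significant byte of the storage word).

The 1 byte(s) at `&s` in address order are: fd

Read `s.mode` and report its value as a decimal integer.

[0]=0xfd (big-endian) → word 0xfd
lvl [6+:2] = (word>>6) & 0x3 = 3
mode [1+:5] = (word>>1) & 0x1f = 30  ←
type [0+:1] = (word>>0) & 0x1 = 1
mode signed 5b, MSB=1: 30 - 32 = -2

-2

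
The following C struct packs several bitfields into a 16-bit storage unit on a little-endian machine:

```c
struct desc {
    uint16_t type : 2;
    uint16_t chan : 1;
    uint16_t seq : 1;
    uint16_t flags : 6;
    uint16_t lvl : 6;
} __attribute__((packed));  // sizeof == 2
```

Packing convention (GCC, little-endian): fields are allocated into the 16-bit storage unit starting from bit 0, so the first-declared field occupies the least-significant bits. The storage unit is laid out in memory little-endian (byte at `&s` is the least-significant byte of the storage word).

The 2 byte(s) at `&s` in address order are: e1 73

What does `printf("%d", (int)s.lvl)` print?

28

[0]=0xe1 [1]=0x73 (little-endian) → word 0x73e1
type [0+:2] = (word>>0) & 0x3 = 1
chan [2+:1] = (word>>2) & 0x1 = 0
seq [3+:1] = (word>>3) & 0x1 = 0
flags [4+:6] = (word>>4) & 0x3f = 62
lvl [10+:6] = (word>>10) & 0x3f = 28  ←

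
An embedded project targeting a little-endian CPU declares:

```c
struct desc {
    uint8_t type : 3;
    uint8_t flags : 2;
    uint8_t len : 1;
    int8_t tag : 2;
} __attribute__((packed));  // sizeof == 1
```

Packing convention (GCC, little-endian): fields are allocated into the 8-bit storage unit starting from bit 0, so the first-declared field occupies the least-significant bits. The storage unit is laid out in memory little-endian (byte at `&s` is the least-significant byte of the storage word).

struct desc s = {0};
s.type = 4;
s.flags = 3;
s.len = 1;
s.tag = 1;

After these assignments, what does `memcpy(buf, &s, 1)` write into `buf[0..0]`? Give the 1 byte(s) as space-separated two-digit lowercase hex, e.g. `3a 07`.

7c

[0+:3] type=4 & 0x7 = 0x4; word=0x04
[3+:2] flags=3 & 0x3 = 0x3; word=0x1c
[5+:1] len=1 & 0x1 = 0x1; word=0x3c
[6+:2] tag=1 & 0x3 = 0x1; word=0x7c
word = 0x7c → little-endian bytes:
  [0]=0x7c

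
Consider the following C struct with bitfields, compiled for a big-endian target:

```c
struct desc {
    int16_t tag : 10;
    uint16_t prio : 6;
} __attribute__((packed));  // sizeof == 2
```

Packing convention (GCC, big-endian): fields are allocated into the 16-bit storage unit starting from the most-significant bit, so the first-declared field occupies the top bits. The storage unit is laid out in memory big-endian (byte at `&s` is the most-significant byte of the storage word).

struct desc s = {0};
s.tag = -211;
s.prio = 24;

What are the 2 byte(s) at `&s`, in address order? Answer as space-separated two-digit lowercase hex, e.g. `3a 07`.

cb 58

tag:10 = -211 → 0x32d << 6 → word 0xcb40
prio:6 = 24 → 0x18 << 0 → word 0xcb58
word = 0xcb58 → big-endian bytes:
  [0]=0xcb  [1]=0x58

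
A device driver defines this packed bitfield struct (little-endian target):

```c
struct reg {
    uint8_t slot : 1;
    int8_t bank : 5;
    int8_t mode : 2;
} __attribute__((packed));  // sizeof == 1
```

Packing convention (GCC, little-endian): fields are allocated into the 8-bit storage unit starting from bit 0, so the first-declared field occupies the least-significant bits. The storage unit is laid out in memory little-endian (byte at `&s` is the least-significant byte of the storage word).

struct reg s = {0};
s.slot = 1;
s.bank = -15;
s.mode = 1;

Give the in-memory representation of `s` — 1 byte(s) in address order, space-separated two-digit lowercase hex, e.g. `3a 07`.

slot:1 = 1 → 0x1 << 0 → word 0x01
bank:5 = -15 → 0x11 << 1 → word 0x23
mode:2 = 1 → 0x1 << 6 → word 0x63
word = 0x63 → little-endian bytes:
  [0]=0x63

63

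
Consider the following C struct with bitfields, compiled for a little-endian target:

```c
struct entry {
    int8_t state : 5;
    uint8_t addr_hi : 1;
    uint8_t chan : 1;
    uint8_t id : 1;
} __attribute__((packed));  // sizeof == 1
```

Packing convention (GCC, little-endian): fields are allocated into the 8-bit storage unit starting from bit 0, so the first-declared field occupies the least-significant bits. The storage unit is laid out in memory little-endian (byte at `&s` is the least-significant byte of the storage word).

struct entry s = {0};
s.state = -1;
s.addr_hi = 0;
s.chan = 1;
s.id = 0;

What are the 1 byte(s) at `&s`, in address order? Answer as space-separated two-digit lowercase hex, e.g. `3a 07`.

[0+:5] state=-1 & 0x1f = 0x1f; word=0x1f
[5+:1] addr_hi=0 & 0x1 = 0x0; word=0x1f
[6+:1] chan=1 & 0x1 = 0x1; word=0x5f
[7+:1] id=0 & 0x1 = 0x0; word=0x5f
word = 0x5f → little-endian bytes:
  [0]=0x5f

5f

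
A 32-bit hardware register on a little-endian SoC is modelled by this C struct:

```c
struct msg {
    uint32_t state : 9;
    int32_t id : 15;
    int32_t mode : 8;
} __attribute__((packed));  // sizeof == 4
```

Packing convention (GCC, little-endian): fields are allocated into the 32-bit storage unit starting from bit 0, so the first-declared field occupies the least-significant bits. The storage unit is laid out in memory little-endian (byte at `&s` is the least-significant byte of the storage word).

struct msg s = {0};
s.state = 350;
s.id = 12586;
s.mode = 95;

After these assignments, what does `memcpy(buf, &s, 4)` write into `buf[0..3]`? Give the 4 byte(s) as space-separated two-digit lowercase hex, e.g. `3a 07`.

5e 55 62 5f

[0+:9] state=350 & 0x1ff = 0x15e; word=0x0000015e
[9+:15] id=12586 & 0x7fff = 0x312a; word=0x0062555e
[24+:8] mode=95 & 0xff = 0x5f; word=0x5f62555e
word = 0x5f62555e → little-endian bytes:
  [0]=0x5e  [1]=0x55  [2]=0x62  [3]=0x5f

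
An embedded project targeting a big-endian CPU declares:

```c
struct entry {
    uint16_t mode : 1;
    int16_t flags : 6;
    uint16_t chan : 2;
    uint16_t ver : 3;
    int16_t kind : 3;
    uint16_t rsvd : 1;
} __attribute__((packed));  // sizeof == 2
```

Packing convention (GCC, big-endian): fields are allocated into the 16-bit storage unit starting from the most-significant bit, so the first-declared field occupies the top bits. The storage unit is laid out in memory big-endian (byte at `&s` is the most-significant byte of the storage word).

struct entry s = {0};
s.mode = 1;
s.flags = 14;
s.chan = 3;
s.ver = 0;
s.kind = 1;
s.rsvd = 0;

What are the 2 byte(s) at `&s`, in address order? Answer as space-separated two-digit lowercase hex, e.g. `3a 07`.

9d 82

[15+:1] mode=1 & 0x1 = 0x1; word=0x8000
[9+:6] flags=14 & 0x3f = 0xe; word=0x9c00
[7+:2] chan=3 & 0x3 = 0x3; word=0x9d80
[4+:3] ver=0 & 0x7 = 0x0; word=0x9d80
[1+:3] kind=1 & 0x7 = 0x1; word=0x9d82
[0+:1] rsvd=0 & 0x1 = 0x0; word=0x9d82
word = 0x9d82 → big-endian bytes:
  [0]=0x9d  [1]=0x82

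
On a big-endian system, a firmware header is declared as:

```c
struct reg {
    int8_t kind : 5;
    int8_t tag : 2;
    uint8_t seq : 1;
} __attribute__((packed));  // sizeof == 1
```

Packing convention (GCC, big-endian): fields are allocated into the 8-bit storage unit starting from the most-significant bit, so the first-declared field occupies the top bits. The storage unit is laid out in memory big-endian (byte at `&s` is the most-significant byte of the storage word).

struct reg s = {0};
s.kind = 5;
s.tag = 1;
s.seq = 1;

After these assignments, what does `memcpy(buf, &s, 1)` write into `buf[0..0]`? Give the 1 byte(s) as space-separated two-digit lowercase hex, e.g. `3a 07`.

2b

kind:5 = 5 → 0x5 << 3 → word 0x28
tag:2 = 1 → 0x1 << 1 → word 0x2a
seq:1 = 1 → 0x1 << 0 → word 0x2b
word = 0x2b → big-endian bytes:
  [0]=0x2b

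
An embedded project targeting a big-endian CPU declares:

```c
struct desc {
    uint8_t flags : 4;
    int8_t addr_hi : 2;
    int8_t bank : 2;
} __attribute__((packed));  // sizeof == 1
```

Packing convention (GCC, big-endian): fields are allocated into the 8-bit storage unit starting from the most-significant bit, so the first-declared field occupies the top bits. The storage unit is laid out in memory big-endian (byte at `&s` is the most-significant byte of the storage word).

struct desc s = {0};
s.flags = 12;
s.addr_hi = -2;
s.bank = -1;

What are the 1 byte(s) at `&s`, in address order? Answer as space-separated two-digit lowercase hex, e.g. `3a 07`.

flags:4 = 12 → 0xc << 4 → word 0xc0
addr_hi:2 = -2 → 0x2 << 2 → word 0xc8
bank:2 = -1 → 0x3 << 0 → word 0xcb
word = 0xcb → big-endian bytes:
  [0]=0xcb

cb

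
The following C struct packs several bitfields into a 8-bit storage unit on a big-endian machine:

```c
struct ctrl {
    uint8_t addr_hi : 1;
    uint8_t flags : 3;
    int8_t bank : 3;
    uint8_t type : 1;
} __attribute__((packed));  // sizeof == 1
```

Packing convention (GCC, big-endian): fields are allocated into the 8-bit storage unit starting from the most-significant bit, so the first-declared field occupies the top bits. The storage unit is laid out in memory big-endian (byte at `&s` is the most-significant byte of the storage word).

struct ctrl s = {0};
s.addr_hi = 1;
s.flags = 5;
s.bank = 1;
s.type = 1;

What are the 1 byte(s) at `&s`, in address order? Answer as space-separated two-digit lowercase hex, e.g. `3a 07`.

addr_hi (1b) val=1 bits=0x1 at bit 7: 0x80
flags (3b) val=5 bits=0x5 at bit 4: 0xd0
bank (3b) val=1 bits=0x1 at bit 1: 0xd2
type (1b) val=1 bits=0x1 at bit 0: 0xd3
word = 0xd3 → big-endian bytes:
  [0]=0xd3

d3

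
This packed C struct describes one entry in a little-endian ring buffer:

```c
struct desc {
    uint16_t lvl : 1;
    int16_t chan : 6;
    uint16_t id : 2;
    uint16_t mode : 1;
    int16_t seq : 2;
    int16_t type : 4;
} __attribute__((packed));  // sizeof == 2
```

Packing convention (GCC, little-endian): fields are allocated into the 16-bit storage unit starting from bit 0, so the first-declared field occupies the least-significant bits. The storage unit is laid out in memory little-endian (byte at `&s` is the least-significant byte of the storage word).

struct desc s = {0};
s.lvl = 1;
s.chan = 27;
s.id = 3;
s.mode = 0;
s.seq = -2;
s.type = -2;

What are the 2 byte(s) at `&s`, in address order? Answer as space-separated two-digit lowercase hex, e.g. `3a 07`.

b7 e9

lvl (1b) val=1 bits=0x1 at bit 0: 0x0001
chan (6b) val=27 bits=0x1b at bit 1: 0x0037
id (2b) val=3 bits=0x3 at bit 7: 0x01b7
mode (1b) val=0 bits=0x0 at bit 9: 0x01b7
seq (2b) val=-2 bits=0x2 at bit 10: 0x09b7
type (4b) val=-2 bits=0xe at bit 12: 0xe9b7
word = 0xe9b7 → little-endian bytes:
  [0]=0xb7  [1]=0xe9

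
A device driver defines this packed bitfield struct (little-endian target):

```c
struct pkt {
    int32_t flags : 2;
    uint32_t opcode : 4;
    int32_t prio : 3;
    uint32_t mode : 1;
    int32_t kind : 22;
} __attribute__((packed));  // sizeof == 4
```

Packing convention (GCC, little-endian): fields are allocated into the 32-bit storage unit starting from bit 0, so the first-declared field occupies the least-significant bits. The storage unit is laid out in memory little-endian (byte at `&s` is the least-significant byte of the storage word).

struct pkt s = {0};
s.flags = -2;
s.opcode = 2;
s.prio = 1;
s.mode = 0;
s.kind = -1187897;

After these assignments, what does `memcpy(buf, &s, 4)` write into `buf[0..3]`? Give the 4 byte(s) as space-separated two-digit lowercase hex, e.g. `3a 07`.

4a 1c 7f b7

[0+:2] flags=-2 & 0x3 = 0x2; word=0x00000002
[2+:4] opcode=2 & 0xf = 0x2; word=0x0000000a
[6+:3] prio=1 & 0x7 = 0x1; word=0x0000004a
[9+:1] mode=0 & 0x1 = 0x0; word=0x0000004a
[10+:22] kind=-1187897 & 0x3fffff = 0x2ddfc7; word=0xb77f1c4a
word = 0xb77f1c4a → little-endian bytes:
  [0]=0x4a  [1]=0x1c  [2]=0x7f  [3]=0xb7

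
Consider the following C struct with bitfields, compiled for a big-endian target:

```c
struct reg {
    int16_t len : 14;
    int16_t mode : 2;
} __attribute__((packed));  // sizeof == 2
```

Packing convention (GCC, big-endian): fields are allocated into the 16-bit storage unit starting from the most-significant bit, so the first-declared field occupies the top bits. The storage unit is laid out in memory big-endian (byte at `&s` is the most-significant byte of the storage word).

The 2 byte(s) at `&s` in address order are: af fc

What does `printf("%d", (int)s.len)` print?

-5121

[0]=0xaf [1]=0xfc (big-endian) → word 0xaffc
len:14 @ bit 2 → (0xaffc>>2)&0x3fff = 0x2bff  ←
mode:2 @ bit 0 → (0xaffc>>0)&0x3 = 0x0
len signed 14b, MSB=1: 11263 - 16384 = -5121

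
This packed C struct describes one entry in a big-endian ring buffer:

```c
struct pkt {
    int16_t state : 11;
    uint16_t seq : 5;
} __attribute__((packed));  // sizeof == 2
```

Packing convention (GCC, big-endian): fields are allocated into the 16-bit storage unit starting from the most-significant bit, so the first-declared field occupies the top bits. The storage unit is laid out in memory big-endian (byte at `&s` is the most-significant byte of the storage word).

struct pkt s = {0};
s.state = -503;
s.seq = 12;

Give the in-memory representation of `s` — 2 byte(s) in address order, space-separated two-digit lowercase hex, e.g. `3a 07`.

c1 2c

state:11 = -503 → 0x609 << 5 → word 0xc120
seq:5 = 12 → 0xc << 0 → word 0xc12c
word = 0xc12c → big-endian bytes:
  [0]=0xc1  [1]=0x2c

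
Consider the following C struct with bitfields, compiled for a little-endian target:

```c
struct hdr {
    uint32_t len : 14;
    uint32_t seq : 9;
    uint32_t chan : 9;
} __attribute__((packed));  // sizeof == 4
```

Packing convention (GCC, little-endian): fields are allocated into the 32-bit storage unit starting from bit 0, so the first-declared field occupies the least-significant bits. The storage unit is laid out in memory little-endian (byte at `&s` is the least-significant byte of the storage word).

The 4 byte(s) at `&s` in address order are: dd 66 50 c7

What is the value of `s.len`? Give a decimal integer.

[0]=0xdd [1]=0x66 [2]=0x50 [3]=0xc7 (little-endian) → word 0xc75066dd
len:14 @ bit 0 → (0xc75066dd>>0)&0x3fff = 0x26dd  ←
seq:9 @ bit 14 → (0xc75066dd>>14)&0x1ff = 0x141
chan:9 @ bit 23 → (0xc75066dd>>23)&0x1ff = 0x18e

9949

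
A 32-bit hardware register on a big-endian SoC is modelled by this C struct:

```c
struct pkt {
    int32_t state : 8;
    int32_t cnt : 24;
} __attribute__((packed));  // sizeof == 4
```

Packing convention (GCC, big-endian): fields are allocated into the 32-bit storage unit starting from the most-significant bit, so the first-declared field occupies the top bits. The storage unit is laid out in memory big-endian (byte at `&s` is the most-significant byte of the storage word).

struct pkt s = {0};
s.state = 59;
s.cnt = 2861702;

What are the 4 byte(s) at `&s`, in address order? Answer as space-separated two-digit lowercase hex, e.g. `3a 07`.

state (8b) val=59 bits=0x3b at bit 24: 0x3b000000
cnt (24b) val=2861702 bits=0x2baa86 at bit 0: 0x3b2baa86
word = 0x3b2baa86 → big-endian bytes:
  [0]=0x3b  [1]=0x2b  [2]=0xaa  [3]=0x86

3b 2b aa 86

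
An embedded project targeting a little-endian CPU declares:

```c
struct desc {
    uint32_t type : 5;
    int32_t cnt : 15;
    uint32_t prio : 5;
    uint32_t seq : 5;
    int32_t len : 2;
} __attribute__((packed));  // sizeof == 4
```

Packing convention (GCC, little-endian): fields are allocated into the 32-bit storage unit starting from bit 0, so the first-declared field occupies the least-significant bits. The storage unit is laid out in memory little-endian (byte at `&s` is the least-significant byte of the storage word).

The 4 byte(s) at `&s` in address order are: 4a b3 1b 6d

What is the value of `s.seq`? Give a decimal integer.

[0]=0x4a [1]=0xb3 [2]=0x1b [3]=0x6d (little-endian) → word 0x6d1bb34a
type [0+:5] = (word>>0) & 0x1f = 10
cnt [5+:15] = (word>>5) & 0x7fff = 23962
prio [20+:5] = (word>>20) & 0x1f = 17
seq [25+:5] = (word>>25) & 0x1f = 22  ←
len [30+:2] = (word>>30) & 0x3 = 1

22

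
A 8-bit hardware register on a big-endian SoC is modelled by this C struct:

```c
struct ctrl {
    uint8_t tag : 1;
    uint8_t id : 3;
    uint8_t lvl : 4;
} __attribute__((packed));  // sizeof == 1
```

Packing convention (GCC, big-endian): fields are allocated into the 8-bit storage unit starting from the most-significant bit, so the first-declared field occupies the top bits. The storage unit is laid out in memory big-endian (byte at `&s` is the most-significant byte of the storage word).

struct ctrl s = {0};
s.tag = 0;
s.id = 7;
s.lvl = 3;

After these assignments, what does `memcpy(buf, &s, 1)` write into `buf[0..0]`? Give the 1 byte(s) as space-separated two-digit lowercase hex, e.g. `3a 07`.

[7+:1] tag=0 & 0x1 = 0x0; word=0x00
[4+:3] id=7 & 0x7 = 0x7; word=0x70
[0+:4] lvl=3 & 0xf = 0x3; word=0x73
word = 0x73 → big-endian bytes:
  [0]=0x73

73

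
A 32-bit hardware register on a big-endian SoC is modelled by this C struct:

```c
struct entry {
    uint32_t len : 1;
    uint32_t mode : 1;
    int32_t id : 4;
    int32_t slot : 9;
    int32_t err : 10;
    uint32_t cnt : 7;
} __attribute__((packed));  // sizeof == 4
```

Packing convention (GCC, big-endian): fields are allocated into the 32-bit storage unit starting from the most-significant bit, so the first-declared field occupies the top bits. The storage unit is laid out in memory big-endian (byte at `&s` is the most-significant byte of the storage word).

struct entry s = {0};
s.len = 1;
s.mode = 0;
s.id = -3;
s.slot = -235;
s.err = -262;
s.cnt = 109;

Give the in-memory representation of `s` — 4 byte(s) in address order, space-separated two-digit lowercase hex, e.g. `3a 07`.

len:1 = 1 → 0x1 << 31 → word 0x80000000
mode:1 = 0 → 0x0 << 30 → word 0x80000000
id:4 = -3 → 0xd << 26 → word 0xb4000000
slot:9 = -235 → 0x115 << 17 → word 0xb62a0000
err:10 = -262 → 0x2fa << 7 → word 0xb62b7d00
cnt:7 = 109 → 0x6d << 0 → word 0xb62b7d6d
word = 0xb62b7d6d → big-endian bytes:
  [0]=0xb6  [1]=0x2b  [2]=0x7d  [3]=0x6d

b6 2b 7d 6d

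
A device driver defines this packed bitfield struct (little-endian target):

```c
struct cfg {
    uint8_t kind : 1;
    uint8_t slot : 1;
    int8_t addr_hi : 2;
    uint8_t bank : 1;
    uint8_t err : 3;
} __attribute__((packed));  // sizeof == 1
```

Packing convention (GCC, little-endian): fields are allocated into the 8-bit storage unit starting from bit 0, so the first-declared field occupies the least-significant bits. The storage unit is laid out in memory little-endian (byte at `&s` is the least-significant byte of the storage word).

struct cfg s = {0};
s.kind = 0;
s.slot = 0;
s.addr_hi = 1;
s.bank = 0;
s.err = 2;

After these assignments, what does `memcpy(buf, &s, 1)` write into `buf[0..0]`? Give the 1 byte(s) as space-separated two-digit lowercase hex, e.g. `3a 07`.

kind:1 = 0 → 0x0 << 0 → word 0x00
slot:1 = 0 → 0x0 << 1 → word 0x00
addr_hi:2 = 1 → 0x1 << 2 → word 0x04
bank:1 = 0 → 0x0 << 4 → word 0x04
err:3 = 2 → 0x2 << 5 → word 0x44
word = 0x44 → little-endian bytes:
  [0]=0x44

44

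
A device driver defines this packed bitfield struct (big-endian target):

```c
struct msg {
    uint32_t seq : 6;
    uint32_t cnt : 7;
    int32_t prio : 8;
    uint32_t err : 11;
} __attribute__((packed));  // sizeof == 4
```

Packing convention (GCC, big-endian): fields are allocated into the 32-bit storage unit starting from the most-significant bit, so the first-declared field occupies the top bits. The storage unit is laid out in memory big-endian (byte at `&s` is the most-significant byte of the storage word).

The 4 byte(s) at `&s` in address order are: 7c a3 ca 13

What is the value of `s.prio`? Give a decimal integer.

121

[0]=0x7c [1]=0xa3 [2]=0xca [3]=0x13 (big-endian) → word 0x7ca3ca13
seq [26+:6] = (word>>26) & 0x3f = 31
cnt [19+:7] = (word>>19) & 0x7f = 20
prio [11+:8] = (word>>11) & 0xff = 121  ←
err [0+:11] = (word>>0) & 0x7ff = 531
prio signed 8b, MSB=0: value = 121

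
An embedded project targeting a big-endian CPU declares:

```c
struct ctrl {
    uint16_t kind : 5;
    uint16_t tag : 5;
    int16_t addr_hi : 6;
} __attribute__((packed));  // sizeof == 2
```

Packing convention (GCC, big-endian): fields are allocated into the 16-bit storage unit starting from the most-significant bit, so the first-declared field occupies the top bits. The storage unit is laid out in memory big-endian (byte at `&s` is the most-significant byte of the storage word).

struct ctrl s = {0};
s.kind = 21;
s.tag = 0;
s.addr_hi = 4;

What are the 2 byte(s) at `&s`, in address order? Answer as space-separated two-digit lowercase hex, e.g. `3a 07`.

a8 04

kind:5 = 21 → 0x15 << 11 → word 0xa800
tag:5 = 0 → 0x0 << 6 → word 0xa800
addr_hi:6 = 4 → 0x4 << 0 → word 0xa804
word = 0xa804 → big-endian bytes:
  [0]=0xa8  [1]=0x04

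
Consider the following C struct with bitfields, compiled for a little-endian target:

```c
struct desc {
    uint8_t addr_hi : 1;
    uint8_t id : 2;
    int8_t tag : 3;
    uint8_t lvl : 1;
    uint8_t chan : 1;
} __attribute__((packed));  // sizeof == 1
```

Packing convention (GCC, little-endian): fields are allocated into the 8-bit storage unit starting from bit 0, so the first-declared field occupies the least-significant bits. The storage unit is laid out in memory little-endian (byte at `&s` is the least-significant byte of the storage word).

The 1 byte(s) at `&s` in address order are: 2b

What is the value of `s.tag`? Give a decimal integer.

[0]=0x2b (little-endian) → word 0x2b
addr_hi:1 @ bit 0 → (0x2b>>0)&0x1 = 0x1
id:2 @ bit 1 → (0x2b>>1)&0x3 = 0x1
tag:3 @ bit 3 → (0x2b>>3)&0x7 = 0x5  ←
lvl:1 @ bit 6 → (0x2b>>6)&0x1 = 0x0
chan:1 @ bit 7 → (0x2b>>7)&0x1 = 0x0
tag signed 3b, MSB=1: 5 - 8 = -3

-3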